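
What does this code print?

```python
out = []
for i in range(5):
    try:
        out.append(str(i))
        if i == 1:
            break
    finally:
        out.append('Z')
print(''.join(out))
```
0Z1Z

finally runs even when breaking out of loop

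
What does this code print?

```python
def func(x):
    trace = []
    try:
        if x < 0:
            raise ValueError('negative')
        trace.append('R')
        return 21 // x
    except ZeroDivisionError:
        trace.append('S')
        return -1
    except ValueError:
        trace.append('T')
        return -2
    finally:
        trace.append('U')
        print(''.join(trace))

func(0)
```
RSU

x=0 causes ZeroDivisionError, caught, finally prints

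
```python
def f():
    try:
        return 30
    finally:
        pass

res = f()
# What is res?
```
30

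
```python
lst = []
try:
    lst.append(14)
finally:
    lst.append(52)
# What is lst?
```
[14, 52]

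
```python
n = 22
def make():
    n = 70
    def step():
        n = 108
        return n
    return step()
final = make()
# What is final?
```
108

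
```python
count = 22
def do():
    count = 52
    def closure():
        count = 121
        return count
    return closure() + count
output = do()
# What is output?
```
173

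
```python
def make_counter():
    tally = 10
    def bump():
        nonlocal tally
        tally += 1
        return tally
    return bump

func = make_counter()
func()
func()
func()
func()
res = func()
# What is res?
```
15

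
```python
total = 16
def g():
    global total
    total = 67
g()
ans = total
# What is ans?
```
67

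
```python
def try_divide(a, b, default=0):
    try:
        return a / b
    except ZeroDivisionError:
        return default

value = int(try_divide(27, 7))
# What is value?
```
3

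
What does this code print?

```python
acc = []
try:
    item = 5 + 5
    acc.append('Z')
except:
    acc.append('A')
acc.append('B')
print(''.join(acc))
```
ZB

No exception, try block completes normally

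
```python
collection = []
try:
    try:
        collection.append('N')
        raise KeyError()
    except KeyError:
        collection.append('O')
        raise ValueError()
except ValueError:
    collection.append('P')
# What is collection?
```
['N', 'O', 'P']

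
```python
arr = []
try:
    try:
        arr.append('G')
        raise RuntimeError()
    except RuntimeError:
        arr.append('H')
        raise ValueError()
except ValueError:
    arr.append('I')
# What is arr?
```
['G', 'H', 'I']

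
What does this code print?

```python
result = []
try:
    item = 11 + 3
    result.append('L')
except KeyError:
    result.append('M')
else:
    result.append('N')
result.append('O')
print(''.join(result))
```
LNO

else block runs when no exception occurs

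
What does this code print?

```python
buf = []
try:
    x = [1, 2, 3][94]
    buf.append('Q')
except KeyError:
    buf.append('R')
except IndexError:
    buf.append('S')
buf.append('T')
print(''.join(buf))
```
ST

IndexError is caught by its specific handler, not KeyError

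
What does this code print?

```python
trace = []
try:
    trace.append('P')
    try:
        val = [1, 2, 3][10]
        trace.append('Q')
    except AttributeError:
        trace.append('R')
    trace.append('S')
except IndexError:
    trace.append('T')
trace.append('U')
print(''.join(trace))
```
PTU

Inner handler doesn't match, propagates to outer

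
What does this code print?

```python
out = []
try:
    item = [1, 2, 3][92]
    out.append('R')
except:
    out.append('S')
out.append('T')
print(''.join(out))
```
ST

Exception raised in try, caught by bare except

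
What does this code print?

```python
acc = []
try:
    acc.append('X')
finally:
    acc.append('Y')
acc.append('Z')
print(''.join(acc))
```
XYZ

try/finally without except, no exception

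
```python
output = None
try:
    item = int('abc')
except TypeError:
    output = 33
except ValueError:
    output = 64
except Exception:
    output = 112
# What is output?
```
64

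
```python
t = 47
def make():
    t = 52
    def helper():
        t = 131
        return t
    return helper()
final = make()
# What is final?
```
131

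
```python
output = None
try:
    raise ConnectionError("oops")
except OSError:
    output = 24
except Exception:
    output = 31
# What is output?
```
24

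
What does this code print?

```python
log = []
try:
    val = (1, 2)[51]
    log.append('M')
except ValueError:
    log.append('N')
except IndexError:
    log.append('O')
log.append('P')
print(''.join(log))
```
OP

IndexError is caught by its specific handler, not ValueError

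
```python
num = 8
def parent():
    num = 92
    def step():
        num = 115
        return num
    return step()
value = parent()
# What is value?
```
115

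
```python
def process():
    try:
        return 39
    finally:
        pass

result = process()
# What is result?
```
39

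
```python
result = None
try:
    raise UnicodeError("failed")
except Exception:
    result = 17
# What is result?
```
17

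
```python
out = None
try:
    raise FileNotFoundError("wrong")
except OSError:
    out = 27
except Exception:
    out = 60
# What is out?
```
27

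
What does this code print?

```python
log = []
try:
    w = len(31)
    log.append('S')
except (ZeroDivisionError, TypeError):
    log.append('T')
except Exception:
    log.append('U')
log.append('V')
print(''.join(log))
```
TV

TypeError matches tuple containing it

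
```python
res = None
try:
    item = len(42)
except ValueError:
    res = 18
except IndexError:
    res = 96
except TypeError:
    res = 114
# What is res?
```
114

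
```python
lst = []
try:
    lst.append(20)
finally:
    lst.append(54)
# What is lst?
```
[20, 54]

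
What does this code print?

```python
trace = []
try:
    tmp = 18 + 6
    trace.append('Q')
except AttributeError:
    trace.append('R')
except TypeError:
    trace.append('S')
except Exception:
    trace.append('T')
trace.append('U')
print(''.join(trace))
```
QU

No exception, try block completes normally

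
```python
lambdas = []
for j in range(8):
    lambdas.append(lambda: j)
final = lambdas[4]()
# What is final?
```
7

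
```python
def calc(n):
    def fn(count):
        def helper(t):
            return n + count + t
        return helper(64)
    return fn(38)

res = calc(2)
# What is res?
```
104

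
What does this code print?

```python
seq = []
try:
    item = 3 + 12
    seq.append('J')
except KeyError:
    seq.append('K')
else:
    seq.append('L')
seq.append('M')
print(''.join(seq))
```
JLM

else block runs when no exception occurs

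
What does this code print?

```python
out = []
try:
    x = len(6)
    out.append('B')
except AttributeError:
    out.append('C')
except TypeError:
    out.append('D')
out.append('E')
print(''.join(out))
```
DE

TypeError is caught by its specific handler, not AttributeError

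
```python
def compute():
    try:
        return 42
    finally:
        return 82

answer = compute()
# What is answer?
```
82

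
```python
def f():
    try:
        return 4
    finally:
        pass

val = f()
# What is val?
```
4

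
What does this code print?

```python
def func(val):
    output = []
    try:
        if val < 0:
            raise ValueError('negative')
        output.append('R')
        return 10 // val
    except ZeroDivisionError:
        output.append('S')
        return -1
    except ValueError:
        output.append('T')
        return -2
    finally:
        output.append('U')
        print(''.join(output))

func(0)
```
RSU

val=0 causes ZeroDivisionError, caught, finally prints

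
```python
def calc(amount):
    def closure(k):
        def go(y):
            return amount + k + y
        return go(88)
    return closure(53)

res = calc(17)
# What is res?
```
158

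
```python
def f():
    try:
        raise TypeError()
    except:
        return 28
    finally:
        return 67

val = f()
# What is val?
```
67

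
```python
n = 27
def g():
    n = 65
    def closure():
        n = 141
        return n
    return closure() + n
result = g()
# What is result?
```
206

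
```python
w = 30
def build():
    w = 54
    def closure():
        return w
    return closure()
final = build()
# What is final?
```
54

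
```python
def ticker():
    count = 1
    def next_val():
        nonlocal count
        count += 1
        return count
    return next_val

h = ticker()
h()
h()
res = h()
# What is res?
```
4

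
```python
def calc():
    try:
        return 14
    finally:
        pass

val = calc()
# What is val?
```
14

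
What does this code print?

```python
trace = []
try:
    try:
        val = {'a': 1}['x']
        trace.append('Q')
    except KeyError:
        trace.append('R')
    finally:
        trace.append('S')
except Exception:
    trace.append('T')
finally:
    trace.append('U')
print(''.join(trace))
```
RSU

Both finally blocks run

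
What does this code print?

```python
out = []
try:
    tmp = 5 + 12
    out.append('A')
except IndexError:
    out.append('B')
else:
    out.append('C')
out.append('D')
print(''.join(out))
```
ACD

else block runs when no exception occurs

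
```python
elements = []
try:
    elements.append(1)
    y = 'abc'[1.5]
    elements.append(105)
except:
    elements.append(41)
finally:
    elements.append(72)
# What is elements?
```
[1, 41, 72]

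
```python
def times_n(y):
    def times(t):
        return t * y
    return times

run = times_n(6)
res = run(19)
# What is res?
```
114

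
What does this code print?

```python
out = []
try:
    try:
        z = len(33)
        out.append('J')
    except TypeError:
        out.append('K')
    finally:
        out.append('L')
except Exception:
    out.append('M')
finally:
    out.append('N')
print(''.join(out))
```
KLN

Both finally blocks run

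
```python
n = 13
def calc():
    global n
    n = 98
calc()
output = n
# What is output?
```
98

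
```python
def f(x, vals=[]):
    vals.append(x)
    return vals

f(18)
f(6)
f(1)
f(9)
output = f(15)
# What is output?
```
[18, 6, 1, 9, 15]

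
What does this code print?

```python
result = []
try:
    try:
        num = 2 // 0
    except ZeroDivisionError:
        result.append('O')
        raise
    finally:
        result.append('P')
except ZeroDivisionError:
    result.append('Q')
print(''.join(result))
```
OPQ

finally runs before re-raised exception propagates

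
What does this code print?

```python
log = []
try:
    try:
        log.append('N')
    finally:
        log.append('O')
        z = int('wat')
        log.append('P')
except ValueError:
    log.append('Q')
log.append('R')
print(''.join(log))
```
NOQR

Exception in inner finally caught by outer except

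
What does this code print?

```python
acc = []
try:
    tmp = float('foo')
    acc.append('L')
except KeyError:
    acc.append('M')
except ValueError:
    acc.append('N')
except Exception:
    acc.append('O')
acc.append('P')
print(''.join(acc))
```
NP

ValueError matches before generic Exception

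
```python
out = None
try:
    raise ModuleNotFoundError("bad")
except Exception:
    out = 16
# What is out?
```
16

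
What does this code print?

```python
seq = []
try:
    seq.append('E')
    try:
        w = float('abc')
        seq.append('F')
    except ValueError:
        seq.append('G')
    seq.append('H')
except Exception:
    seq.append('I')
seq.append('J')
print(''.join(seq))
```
EGHJ

Inner exception caught by inner handler, outer continues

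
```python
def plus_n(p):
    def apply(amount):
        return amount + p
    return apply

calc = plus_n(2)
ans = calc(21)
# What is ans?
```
23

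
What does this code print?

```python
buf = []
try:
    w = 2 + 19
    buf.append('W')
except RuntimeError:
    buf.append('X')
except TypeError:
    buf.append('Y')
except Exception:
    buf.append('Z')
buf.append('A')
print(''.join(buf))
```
WA

No exception, try block completes normally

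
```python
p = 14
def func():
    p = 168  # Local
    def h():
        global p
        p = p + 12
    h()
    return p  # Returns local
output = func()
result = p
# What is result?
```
26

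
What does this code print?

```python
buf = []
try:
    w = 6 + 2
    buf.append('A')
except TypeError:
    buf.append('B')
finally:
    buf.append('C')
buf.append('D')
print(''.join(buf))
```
ACD

finally runs after normal execution too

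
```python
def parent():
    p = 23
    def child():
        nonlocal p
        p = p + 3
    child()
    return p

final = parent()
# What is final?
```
26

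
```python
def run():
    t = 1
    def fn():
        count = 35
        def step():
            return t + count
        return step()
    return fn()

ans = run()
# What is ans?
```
36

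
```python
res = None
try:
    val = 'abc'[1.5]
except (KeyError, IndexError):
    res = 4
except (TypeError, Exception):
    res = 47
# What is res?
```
47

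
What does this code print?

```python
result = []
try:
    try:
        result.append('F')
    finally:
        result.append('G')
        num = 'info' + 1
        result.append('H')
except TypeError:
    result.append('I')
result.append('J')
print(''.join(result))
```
FGIJ

Exception in inner finally caught by outer except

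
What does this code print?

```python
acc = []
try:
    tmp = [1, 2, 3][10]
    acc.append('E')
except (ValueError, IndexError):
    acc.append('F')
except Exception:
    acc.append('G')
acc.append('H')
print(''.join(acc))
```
FH

IndexError matches tuple containing it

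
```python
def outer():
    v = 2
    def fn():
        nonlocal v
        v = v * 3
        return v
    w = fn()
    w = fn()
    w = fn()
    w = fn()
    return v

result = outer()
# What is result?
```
162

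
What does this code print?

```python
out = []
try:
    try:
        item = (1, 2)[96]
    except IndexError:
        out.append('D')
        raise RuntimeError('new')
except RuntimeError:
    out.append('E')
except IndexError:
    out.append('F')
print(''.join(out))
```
DE

New RuntimeError raised, caught by outer RuntimeError handler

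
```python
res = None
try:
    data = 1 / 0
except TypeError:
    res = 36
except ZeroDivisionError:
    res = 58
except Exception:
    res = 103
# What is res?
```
58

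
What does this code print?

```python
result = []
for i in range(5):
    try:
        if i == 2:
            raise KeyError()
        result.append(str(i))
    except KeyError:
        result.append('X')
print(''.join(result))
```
01X34

Exception on i=2 caught, loop continues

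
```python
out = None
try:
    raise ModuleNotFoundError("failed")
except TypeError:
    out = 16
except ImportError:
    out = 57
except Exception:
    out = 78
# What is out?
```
57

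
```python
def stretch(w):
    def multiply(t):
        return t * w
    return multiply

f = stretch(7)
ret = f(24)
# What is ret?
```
168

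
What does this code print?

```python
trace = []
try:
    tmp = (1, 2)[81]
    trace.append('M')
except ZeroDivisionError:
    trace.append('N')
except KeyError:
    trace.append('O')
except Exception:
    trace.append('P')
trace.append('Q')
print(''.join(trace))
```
PQ

IndexError not specifically caught, falls to Exception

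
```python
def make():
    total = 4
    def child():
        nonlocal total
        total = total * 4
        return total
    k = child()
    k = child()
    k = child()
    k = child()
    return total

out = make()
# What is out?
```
1024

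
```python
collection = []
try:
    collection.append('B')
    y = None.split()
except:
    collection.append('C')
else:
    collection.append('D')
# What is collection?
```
['B', 'C']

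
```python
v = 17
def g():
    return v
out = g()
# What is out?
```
17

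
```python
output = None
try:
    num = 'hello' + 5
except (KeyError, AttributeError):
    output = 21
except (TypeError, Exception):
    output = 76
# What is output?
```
76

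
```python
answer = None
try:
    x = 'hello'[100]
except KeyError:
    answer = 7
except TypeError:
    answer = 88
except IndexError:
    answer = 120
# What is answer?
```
120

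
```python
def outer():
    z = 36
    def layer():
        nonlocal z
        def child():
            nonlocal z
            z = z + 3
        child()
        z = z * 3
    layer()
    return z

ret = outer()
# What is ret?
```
117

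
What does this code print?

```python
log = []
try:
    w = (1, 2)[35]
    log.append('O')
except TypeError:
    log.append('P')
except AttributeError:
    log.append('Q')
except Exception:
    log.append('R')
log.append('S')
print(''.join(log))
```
RS

IndexError not specifically caught, falls to Exception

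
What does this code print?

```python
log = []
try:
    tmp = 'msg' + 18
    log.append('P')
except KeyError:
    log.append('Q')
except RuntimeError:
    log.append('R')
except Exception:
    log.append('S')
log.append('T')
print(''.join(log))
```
ST

TypeError not specifically caught, falls to Exception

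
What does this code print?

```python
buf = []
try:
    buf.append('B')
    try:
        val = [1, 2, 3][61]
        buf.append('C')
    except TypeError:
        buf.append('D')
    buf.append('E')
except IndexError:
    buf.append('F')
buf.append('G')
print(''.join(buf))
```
BFG

Inner handler doesn't match, propagates to outer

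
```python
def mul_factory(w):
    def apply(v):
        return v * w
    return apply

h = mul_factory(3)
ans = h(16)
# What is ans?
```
48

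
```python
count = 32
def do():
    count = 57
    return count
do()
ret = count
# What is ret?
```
32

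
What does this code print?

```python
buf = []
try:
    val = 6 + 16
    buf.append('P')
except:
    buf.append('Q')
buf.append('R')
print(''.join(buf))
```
PR

No exception, try block completes normally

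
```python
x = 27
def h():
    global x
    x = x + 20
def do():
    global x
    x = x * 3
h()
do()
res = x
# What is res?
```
141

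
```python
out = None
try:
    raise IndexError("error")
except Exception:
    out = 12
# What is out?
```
12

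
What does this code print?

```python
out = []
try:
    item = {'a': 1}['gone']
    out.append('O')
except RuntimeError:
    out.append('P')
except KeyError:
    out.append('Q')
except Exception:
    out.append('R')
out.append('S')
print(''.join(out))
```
QS

KeyError matches before generic Exception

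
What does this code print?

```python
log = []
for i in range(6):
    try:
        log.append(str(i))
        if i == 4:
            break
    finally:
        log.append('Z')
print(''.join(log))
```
0Z1Z2Z3Z4Z

finally runs even when breaking out of loop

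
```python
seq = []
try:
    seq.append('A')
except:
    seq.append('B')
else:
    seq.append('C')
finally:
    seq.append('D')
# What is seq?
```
['A', 'C', 'D']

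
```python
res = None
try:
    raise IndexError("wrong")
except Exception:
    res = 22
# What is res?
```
22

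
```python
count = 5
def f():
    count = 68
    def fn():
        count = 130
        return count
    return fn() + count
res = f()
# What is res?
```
198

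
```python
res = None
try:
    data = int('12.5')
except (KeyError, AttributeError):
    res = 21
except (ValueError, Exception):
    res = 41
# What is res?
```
41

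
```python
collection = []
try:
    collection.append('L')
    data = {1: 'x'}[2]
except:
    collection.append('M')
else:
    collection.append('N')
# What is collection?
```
['L', 'M']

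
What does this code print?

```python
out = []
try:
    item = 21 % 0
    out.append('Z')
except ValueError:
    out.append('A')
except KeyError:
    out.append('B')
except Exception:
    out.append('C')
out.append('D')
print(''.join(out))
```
CD

ZeroDivisionError not specifically caught, falls to Exception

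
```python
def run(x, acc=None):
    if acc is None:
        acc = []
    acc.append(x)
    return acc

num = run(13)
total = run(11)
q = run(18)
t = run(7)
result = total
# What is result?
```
[11]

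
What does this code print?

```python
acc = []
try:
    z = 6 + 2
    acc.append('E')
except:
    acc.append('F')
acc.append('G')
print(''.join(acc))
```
EG

No exception, try block completes normally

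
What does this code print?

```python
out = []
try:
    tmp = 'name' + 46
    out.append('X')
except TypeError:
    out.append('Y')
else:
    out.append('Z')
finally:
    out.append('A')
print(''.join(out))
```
YA

Exception: except runs, else skipped, finally runs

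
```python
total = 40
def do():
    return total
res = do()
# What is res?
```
40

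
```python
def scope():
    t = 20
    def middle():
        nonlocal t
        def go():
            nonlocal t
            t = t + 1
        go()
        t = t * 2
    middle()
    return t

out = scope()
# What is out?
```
42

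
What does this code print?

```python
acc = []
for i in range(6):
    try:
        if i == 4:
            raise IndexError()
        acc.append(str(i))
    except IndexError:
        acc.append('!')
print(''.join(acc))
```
0123!5

Exception on i=4 caught, loop continues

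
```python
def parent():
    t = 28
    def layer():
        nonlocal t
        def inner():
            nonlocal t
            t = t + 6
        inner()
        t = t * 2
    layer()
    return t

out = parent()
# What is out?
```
68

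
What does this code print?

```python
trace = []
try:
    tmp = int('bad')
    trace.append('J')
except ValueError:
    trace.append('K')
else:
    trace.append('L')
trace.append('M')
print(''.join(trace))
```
KM

else block skipped when exception is caught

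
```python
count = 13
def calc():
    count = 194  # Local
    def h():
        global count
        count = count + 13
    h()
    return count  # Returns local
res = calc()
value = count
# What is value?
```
26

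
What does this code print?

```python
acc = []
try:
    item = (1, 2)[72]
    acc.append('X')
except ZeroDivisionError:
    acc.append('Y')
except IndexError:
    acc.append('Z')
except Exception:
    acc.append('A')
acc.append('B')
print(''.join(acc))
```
ZB

IndexError matches before generic Exception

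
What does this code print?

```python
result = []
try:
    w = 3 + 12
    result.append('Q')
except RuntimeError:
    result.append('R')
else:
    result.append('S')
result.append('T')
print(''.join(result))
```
QST

else block runs when no exception occurs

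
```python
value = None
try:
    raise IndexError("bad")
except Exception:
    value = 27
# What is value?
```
27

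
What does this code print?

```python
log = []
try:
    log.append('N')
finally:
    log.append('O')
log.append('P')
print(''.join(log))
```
NOP

try/finally without except, no exception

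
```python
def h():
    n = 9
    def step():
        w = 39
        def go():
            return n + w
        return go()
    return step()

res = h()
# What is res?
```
48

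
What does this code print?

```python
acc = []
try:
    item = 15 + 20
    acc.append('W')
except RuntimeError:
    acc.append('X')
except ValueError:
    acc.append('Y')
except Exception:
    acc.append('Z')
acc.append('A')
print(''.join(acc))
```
WA

No exception, try block completes normally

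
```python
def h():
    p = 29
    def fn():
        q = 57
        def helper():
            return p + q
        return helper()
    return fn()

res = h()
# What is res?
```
86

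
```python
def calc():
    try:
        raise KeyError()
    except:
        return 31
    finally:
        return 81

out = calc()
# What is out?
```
81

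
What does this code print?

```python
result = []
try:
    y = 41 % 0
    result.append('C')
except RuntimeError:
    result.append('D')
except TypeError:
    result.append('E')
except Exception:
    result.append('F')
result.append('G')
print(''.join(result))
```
FG

ZeroDivisionError not specifically caught, falls to Exception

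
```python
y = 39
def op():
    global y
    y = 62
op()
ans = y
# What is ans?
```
62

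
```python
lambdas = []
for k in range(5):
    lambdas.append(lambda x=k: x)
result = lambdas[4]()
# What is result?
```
4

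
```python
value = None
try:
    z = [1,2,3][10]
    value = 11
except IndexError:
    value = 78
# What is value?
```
78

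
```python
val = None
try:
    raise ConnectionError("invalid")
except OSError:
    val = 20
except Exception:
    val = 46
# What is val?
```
20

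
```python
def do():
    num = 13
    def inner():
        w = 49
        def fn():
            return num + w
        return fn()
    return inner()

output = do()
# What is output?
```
62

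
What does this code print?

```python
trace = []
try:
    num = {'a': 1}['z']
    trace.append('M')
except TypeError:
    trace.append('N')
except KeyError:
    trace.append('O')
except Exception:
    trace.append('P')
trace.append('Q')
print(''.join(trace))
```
OQ

KeyError matches before generic Exception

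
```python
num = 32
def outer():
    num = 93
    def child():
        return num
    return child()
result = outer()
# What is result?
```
93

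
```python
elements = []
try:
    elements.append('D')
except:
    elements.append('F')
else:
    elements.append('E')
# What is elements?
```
['D', 'E']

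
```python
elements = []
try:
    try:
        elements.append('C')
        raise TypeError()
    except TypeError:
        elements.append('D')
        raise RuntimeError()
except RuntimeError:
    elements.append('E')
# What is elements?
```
['C', 'D', 'E']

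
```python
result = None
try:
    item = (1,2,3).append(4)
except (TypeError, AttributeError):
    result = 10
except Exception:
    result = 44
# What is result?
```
10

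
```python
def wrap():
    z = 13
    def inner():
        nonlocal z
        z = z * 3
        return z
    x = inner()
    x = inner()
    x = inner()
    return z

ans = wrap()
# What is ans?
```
351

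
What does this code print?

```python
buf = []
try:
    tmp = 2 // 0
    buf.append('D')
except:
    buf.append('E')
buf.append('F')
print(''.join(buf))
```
EF

Exception raised in try, caught by bare except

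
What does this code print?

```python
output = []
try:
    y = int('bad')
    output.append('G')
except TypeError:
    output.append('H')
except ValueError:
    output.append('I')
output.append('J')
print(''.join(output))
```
IJ

ValueError is caught by its specific handler, not TypeError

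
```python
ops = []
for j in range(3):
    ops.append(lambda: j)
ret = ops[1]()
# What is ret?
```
2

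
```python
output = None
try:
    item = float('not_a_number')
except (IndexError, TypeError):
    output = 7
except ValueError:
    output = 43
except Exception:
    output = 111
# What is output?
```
43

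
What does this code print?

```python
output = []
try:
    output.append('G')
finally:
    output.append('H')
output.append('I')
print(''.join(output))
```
GHI

try/finally without except, no exception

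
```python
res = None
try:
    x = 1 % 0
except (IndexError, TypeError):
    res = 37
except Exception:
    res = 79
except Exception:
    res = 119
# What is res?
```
79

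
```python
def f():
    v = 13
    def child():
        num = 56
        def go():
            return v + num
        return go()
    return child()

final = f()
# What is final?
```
69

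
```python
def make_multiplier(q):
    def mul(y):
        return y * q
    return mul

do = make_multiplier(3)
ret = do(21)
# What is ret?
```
63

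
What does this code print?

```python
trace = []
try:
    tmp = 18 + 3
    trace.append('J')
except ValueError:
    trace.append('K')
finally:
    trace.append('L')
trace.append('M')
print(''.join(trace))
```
JLM

finally runs after normal execution too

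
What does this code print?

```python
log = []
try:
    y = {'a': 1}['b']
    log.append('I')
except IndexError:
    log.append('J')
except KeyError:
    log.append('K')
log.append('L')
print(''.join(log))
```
KL

KeyError is caught by its specific handler, not IndexError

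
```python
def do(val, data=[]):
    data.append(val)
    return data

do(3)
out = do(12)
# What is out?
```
[3, 12]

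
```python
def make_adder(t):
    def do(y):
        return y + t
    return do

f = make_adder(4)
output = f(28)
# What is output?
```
32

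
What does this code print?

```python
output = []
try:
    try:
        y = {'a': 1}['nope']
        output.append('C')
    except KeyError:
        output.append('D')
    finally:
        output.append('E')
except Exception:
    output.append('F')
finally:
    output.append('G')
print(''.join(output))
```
DEG

Both finally blocks run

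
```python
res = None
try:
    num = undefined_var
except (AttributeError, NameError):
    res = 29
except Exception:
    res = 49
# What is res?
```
29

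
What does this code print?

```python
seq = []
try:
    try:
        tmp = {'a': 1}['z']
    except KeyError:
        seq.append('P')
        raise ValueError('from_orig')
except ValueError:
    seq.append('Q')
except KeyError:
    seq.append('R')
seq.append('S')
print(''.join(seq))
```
PQS

ValueError raised and caught, original KeyError not re-raised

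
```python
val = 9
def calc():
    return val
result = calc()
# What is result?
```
9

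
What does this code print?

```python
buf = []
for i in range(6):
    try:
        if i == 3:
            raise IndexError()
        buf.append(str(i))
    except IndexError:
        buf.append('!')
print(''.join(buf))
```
012!45

Exception on i=3 caught, loop continues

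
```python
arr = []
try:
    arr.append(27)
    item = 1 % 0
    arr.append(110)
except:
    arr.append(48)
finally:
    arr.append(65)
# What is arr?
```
[27, 48, 65]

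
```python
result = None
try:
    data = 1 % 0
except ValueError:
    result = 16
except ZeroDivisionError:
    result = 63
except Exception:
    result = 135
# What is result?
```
63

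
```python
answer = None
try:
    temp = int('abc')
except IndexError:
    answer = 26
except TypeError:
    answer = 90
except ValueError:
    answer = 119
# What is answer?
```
119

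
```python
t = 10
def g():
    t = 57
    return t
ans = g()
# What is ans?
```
57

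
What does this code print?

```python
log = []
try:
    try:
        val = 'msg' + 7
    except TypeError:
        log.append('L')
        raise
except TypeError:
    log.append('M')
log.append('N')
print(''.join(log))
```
LMN

raise without argument re-raises current exception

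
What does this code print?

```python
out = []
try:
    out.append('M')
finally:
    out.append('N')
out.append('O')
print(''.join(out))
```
MNO

try/finally without except, no exception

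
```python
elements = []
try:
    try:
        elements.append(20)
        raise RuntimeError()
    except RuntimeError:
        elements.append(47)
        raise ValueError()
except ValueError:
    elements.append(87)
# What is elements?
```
[20, 47, 87]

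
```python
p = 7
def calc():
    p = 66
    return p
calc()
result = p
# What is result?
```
7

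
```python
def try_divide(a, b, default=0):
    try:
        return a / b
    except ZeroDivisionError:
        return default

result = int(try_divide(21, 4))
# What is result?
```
5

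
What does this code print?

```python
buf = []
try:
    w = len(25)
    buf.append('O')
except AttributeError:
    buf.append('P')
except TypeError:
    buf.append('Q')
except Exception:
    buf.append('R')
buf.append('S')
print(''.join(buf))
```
QS

TypeError matches before generic Exception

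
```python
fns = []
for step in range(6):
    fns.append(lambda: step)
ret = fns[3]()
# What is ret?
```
5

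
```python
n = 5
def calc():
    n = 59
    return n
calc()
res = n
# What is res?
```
5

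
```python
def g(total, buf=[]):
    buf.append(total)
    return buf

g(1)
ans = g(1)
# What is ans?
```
[1, 1]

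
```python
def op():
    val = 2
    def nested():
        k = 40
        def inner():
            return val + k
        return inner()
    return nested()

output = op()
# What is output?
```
42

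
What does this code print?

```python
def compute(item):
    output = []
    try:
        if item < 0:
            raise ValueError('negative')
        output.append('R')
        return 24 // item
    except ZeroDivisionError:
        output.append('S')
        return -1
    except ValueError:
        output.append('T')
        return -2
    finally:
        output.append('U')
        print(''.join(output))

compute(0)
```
RSU

item=0 causes ZeroDivisionError, caught, finally prints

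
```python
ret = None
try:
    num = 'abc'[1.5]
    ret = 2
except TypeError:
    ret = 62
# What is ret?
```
62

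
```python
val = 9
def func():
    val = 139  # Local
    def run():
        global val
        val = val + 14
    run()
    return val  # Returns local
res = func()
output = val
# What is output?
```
23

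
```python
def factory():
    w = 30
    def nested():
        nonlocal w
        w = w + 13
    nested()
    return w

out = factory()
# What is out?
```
43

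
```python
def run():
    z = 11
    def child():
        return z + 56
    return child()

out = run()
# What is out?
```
67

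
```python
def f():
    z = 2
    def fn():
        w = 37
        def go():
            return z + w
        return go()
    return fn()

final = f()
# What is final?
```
39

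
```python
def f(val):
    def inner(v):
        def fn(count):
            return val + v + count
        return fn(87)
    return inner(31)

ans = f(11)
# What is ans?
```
129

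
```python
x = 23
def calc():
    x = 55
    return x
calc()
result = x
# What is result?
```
23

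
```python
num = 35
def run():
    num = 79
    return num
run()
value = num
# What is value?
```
35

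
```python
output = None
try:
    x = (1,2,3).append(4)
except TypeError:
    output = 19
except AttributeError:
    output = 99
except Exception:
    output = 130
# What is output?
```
99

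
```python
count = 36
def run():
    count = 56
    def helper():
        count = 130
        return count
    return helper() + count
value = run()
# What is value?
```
186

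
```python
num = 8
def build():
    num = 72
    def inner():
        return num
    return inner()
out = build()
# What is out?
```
72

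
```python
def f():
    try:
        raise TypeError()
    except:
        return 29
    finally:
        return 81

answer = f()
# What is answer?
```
81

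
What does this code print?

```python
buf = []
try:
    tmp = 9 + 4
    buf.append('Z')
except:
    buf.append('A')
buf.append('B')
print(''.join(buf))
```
ZB

No exception, try block completes normally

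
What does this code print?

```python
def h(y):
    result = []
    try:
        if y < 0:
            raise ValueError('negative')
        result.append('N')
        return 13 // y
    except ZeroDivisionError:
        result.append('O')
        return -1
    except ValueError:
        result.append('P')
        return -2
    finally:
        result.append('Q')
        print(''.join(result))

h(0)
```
NOQ

y=0 causes ZeroDivisionError, caught, finally prints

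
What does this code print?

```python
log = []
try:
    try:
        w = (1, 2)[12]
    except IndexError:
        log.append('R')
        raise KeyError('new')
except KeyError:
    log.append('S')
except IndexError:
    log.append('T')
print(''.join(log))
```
RS

New KeyError raised, caught by outer KeyError handler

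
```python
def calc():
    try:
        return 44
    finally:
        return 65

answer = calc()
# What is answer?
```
65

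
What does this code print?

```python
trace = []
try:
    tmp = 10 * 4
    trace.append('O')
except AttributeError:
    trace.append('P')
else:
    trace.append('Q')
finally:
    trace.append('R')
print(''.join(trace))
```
OQR

else runs before finally when no exception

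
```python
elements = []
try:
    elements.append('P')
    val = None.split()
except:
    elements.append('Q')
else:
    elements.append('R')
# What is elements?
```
['P', 'Q']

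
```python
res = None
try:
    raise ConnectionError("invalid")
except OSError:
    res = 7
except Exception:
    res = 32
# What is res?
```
7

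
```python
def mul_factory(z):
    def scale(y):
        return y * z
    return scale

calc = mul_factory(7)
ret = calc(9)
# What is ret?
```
63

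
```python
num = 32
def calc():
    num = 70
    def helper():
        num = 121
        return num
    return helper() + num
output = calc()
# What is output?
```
191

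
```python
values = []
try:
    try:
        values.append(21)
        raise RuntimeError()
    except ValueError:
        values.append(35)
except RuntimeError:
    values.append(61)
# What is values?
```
[21, 61]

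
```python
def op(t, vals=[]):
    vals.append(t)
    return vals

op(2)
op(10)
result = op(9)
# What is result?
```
[2, 10, 9]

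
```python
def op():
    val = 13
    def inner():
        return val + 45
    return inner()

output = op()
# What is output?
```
58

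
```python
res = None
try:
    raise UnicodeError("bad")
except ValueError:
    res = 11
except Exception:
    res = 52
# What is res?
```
11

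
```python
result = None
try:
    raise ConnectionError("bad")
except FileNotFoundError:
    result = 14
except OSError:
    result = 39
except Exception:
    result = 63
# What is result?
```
39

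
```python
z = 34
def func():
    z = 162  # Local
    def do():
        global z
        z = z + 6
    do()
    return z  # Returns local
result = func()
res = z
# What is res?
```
40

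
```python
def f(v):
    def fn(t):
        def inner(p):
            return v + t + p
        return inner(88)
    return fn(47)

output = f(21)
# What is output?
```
156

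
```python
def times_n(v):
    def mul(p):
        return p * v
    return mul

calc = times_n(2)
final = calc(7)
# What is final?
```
14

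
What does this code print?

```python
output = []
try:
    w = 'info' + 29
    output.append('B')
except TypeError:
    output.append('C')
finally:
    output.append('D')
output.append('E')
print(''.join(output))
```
CDE

finally always runs, even after exception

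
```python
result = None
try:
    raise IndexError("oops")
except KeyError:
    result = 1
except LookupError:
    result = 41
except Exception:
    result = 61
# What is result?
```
41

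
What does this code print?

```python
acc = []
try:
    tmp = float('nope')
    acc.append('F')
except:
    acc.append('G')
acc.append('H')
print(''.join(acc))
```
GH

Exception raised in try, caught by bare except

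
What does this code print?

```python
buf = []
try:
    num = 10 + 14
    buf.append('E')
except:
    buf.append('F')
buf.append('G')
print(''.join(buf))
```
EG

No exception, try block completes normally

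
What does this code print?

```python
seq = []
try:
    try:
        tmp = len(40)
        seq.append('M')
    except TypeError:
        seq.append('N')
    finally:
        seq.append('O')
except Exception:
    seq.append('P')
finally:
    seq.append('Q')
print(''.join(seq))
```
NOQ

Both finally blocks run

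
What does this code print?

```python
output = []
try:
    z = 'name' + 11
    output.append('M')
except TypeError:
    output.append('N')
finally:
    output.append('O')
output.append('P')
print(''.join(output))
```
NOP

finally always runs, even after exception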